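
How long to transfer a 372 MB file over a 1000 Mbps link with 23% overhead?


Effective throughput = 1000 * (1 - 23/100) = 770 Mbps
File size in Mb = 372 * 8 = 2976 Mb
Time = 2976 / 770
Time = 3.8649 seconds


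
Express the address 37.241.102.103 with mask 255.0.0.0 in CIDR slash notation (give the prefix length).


Binary: 11111111.00000000.00000000.00000000
Count leading 1s
Prefix: /8


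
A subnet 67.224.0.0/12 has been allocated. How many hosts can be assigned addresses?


Host bits = 32 - 12 = 20
Total addresses = 2^20 = 1048576
Usable = total - 2 (network and broadcast)
Usable hosts: 1048574


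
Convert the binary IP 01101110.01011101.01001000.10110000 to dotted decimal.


01101110 = 110
01011101 = 93
01001000 = 72
10110000 = 176
IP: 110.93.72.176


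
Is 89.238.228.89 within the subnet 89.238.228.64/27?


Subnet network: 89.238.228.64
Test IP AND mask: 89.238.228.64
Yes, 89.238.228.89 is in 89.238.228.64/27


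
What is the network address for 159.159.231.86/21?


IP:   10011111.10011111.11100111.01010110
Mask: 11111111.11111111.11111000.00000000
AND operation:
Net:  10011111.10011111.11100000.00000000
Network: 159.159.224.0/21


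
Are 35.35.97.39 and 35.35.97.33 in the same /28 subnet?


Mask: 255.255.255.240
35.35.97.39 AND mask = 35.35.97.32
35.35.97.33 AND mask = 35.35.97.32
Yes, same subnet (35.35.97.32)


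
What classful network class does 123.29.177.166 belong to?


First octet: 123
Binary: 01111011
0xxxxxxx -> Class A (1-126)
Class A, default mask 255.0.0.0 (/8)


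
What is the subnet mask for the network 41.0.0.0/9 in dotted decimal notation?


/9 means 9 network bits, 23 host bits
Binary: 11111111100000000000000000000000
Mask: 255.128.0.0


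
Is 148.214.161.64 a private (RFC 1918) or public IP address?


RFC 1918 private ranges:
  10.0.0.0/8 (10.0.0.0 - 10.255.255.255)
  172.16.0.0/12 (172.16.0.0 - 172.31.255.255)
  192.168.0.0/16 (192.168.0.0 - 192.168.255.255)
Public (not in any RFC 1918 range)


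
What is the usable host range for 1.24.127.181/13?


Network: 1.24.0.0
Broadcast: 1.31.255.255
First usable = network + 1
Last usable = broadcast - 1
Range: 1.24.0.1 to 1.31.255.254


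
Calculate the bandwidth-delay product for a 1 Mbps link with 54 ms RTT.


BDP = bandwidth * RTT
= 1 Mbps * 54 ms
= 1 * 1e6 * 54 / 1000 bits
= 54000 bits
= 6750 bytes
= 6.5918 KB
BDP = 54000 bits (6750 bytes)


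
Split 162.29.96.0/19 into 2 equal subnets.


New prefix = 19 + 1 = 20
Each subnet has 4096 addresses
  162.29.96.0/20
  162.29.112.0/20
Subnets: 162.29.96.0/20, 162.29.112.0/20


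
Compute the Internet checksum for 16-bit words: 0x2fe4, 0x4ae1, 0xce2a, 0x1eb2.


Sum all words (with carry folding):
+ 0x2fe4 = 0x2fe4
+ 0x4ae1 = 0x7ac5
+ 0xce2a = 0x48f0
+ 0x1eb2 = 0x67a2
One's complement: ~0x67a2
Checksum = 0x985d


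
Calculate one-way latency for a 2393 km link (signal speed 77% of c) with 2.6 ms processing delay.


Speed = 0.77 * 3e5 km/s = 231000 km/s
Propagation delay = 2393 / 231000 = 0.0104 s = 10.3593 ms
Processing delay = 2.6 ms
Total one-way latency = 12.9593 ms


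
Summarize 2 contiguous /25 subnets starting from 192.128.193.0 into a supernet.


Original prefix: /25
Number of subnets: 2 = 2^1
New prefix = 25 - 1 = 24
Supernet: 192.128.193.0/24


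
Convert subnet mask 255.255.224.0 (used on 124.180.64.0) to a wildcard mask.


Subnet mask: 255.255.224.0
Wildcard = 255.255.255.255 - subnet mask
255 - 255 = 0
255 - 255 = 0
255 - 224 = 31
255 - 0 = 255
Wildcard: 0.0.31.255


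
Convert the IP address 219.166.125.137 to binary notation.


219 = 11011011
166 = 10100110
125 = 01111101
137 = 10001001
Binary: 11011011.10100110.01111101.10001001


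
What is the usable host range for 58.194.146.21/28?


Network: 58.194.146.16
Broadcast: 58.194.146.31
First usable = network + 1
Last usable = broadcast - 1
Range: 58.194.146.17 to 58.194.146.30


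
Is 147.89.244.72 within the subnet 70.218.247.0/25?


Subnet network: 70.218.247.0
Test IP AND mask: 147.89.244.0
No, 147.89.244.72 is not in 70.218.247.0/25


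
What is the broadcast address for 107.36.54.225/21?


Network: 107.36.48.0/21
Host bits = 11
Set all host bits to 1:
Broadcast: 107.36.55.255


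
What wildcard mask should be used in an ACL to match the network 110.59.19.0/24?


Subnet mask: 255.255.255.0
Wildcard = 255.255.255.255 - subnet mask
255 - 255 = 0
255 - 255 = 0
255 - 255 = 0
255 - 0 = 255
Wildcard: 0.0.0.255


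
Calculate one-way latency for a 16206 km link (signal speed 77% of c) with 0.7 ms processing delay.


Speed = 0.77 * 3e5 km/s = 231000 km/s
Propagation delay = 16206 / 231000 = 0.0702 s = 70.1558 ms
Processing delay = 0.7 ms
Total one-way latency = 70.8558 ms


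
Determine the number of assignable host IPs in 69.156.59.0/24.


Host bits = 32 - 24 = 8
Total addresses = 2^8 = 256
Usable = total - 2 (network and broadcast)
Usable hosts: 254


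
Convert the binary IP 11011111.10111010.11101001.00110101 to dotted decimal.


11011111 = 223
10111010 = 186
11101001 = 233
00110101 = 53
IP: 223.186.233.53


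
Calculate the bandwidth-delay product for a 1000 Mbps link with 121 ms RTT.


BDP = bandwidth * RTT
= 1000 Mbps * 121 ms
= 1000 * 1e6 * 121 / 1000 bits
= 121000000 bits
= 15125000 bytes
= 14770.5078 KB
BDP = 121000000 bits (15125000 bytes)


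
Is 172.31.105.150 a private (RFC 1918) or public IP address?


RFC 1918 private ranges:
  10.0.0.0/8 (10.0.0.0 - 10.255.255.255)
  172.16.0.0/12 (172.16.0.0 - 172.31.255.255)
  192.168.0.0/16 (192.168.0.0 - 192.168.255.255)
Private (in 172.16.0.0/12)


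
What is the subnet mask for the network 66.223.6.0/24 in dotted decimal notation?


/24 means 24 network bits, 8 host bits
Binary: 11111111111111111111111100000000
Mask: 255.255.255.0


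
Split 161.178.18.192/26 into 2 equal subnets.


New prefix = 26 + 1 = 27
Each subnet has 32 addresses
  161.178.18.192/27
  161.178.18.224/27
Subnets: 161.178.18.192/27, 161.178.18.224/27


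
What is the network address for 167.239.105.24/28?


IP:   10100111.11101111.01101001.00011000
Mask: 11111111.11111111.11111111.11110000
AND operation:
Net:  10100111.11101111.01101001.00010000
Network: 167.239.105.16/28


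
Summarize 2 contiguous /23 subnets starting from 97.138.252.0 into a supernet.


Original prefix: /23
Number of subnets: 2 = 2^1
New prefix = 23 - 1 = 22
Supernet: 97.138.252.0/22


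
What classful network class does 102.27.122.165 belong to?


First octet: 102
Binary: 01100110
0xxxxxxx -> Class A (1-126)
Class A, default mask 255.0.0.0 (/8)


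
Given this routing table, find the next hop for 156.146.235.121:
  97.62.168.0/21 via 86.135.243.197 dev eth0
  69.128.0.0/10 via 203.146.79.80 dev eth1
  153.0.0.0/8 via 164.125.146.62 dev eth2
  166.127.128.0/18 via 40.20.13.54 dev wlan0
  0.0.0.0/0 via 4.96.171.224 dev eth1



Longest prefix match for 156.146.235.121:
  /21 97.62.168.0: no
  /10 69.128.0.0: no
  /8 153.0.0.0: no
  /18 166.127.128.0: no
  /0 0.0.0.0: MATCH
Selected: next-hop 4.96.171.224 via eth1 (matched /0)


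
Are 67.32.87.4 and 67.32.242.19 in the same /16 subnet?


Mask: 255.255.0.0
67.32.87.4 AND mask = 67.32.0.0
67.32.242.19 AND mask = 67.32.0.0
Yes, same subnet (67.32.0.0)


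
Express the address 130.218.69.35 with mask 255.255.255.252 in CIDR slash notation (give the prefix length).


Binary: 11111111.11111111.11111111.11111100
Count leading 1s
Prefix: /30


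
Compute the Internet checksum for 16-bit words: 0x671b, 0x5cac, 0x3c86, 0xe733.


Sum all words (with carry folding):
+ 0x671b = 0x671b
+ 0x5cac = 0xc3c7
+ 0x3c86 = 0x004e
+ 0xe733 = 0xe781
One's complement: ~0xe781
Checksum = 0x187e


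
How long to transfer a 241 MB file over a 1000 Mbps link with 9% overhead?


Effective throughput = 1000 * (1 - 9/100) = 910 Mbps
File size in Mb = 241 * 8 = 1928 Mb
Time = 1928 / 910
Time = 2.1187 seconds


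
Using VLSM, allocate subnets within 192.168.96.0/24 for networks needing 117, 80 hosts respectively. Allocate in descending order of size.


117 hosts -> /25 (126 usable): 192.168.96.0/25
80 hosts -> /25 (126 usable): 192.168.96.128/25
Allocation: 192.168.96.0/25 (117 hosts, 126 usable); 192.168.96.128/25 (80 hosts, 126 usable)


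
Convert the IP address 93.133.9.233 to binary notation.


93 = 01011101
133 = 10000101
9 = 00001001
233 = 11101001
Binary: 01011101.10000101.00001001.11101001


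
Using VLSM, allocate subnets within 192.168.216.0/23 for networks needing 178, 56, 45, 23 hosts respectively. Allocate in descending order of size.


178 hosts -> /24 (254 usable): 192.168.216.0/24
56 hosts -> /26 (62 usable): 192.168.217.0/26
45 hosts -> /26 (62 usable): 192.168.217.64/26
23 hosts -> /27 (30 usable): 192.168.217.128/27
Allocation: 192.168.216.0/24 (178 hosts, 254 usable); 192.168.217.0/26 (56 hosts, 62 usable); 192.168.217.64/26 (45 hosts, 62 usable); 192.168.217.128/27 (23 hosts, 30 usable)


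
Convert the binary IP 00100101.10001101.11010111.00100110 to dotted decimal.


00100101 = 37
10001101 = 141
11010111 = 215
00100110 = 38
IP: 37.141.215.38


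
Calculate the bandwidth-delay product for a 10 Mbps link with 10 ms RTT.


BDP = bandwidth * RTT
= 10 Mbps * 10 ms
= 10 * 1e6 * 10 / 1000 bits
= 100000 bits
= 12500 bytes
= 12.207 KB
BDP = 100000 bits (12500 bytes)


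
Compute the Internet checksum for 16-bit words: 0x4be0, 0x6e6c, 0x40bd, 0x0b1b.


Sum all words (with carry folding):
+ 0x4be0 = 0x4be0
+ 0x6e6c = 0xba4c
+ 0x40bd = 0xfb09
+ 0x0b1b = 0x0625
One's complement: ~0x0625
Checksum = 0xf9da


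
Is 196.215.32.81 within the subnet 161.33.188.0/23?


Subnet network: 161.33.188.0
Test IP AND mask: 196.215.32.0
No, 196.215.32.81 is not in 161.33.188.0/23


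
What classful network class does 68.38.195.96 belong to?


First octet: 68
Binary: 01000100
0xxxxxxx -> Class A (1-126)
Class A, default mask 255.0.0.0 (/8)


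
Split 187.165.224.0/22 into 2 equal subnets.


New prefix = 22 + 1 = 23
Each subnet has 512 addresses
  187.165.224.0/23
  187.165.226.0/23
Subnets: 187.165.224.0/23, 187.165.226.0/23


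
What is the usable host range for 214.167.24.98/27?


Network: 214.167.24.96
Broadcast: 214.167.24.127
First usable = network + 1
Last usable = broadcast - 1
Range: 214.167.24.97 to 214.167.24.126


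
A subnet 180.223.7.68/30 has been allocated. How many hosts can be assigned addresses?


Host bits = 32 - 30 = 2
Total addresses = 2^2 = 4
Usable = total - 2 (network and broadcast)
Usable hosts: 2


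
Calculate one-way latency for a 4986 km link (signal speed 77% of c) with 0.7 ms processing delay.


Speed = 0.77 * 3e5 km/s = 231000 km/s
Propagation delay = 4986 / 231000 = 0.0216 s = 21.5844 ms
Processing delay = 0.7 ms
Total one-way latency = 22.2844 ms


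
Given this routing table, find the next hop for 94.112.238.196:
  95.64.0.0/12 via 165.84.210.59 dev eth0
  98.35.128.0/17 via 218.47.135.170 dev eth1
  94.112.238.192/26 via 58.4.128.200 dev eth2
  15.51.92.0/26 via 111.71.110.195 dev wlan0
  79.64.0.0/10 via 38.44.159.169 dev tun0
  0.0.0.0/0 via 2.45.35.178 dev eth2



Longest prefix match for 94.112.238.196:
  /12 95.64.0.0: no
  /17 98.35.128.0: no
  /26 94.112.238.192: MATCH
  /26 15.51.92.0: no
  /10 79.64.0.0: no
  /0 0.0.0.0: MATCH
Selected: next-hop 58.4.128.200 via eth2 (matched /26)


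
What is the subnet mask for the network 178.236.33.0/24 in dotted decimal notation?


/24 means 24 network bits, 8 host bits
Binary: 11111111111111111111111100000000
Mask: 255.255.255.0


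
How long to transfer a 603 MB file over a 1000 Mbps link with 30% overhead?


Effective throughput = 1000 * (1 - 30/100) = 700 Mbps
File size in Mb = 603 * 8 = 4824 Mb
Time = 4824 / 700
Time = 6.8914 seconds


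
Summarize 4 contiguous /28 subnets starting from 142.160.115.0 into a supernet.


Original prefix: /28
Number of subnets: 4 = 2^2
New prefix = 28 - 2 = 26
Supernet: 142.160.115.0/26


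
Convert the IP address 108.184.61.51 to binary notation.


108 = 01101100
184 = 10111000
61 = 00111101
51 = 00110011
Binary: 01101100.10111000.00111101.00110011


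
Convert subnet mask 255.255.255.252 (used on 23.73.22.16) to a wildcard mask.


Subnet mask: 255.255.255.252
Wildcard = 255.255.255.255 - subnet mask
255 - 255 = 0
255 - 255 = 0
255 - 255 = 0
255 - 252 = 3
Wildcard: 0.0.0.3


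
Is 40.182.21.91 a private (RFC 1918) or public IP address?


RFC 1918 private ranges:
  10.0.0.0/8 (10.0.0.0 - 10.255.255.255)
  172.16.0.0/12 (172.16.0.0 - 172.31.255.255)
  192.168.0.0/16 (192.168.0.0 - 192.168.255.255)
Public (not in any RFC 1918 range)


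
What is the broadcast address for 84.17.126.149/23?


Network: 84.17.126.0/23
Host bits = 9
Set all host bits to 1:
Broadcast: 84.17.127.255


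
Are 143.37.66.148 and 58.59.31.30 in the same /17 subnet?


Mask: 255.255.128.0
143.37.66.148 AND mask = 143.37.0.0
58.59.31.30 AND mask = 58.59.0.0
No, different subnets (143.37.0.0 vs 58.59.0.0)


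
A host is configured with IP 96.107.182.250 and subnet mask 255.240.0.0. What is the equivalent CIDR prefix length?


Binary: 11111111.11110000.00000000.00000000
Count leading 1s
Prefix: /12


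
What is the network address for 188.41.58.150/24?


IP:   10111100.00101001.00111010.10010110
Mask: 11111111.11111111.11111111.00000000
AND operation:
Net:  10111100.00101001.00111010.00000000
Network: 188.41.58.0/24


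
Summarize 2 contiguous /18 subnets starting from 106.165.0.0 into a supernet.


Original prefix: /18
Number of subnets: 2 = 2^1
New prefix = 18 - 1 = 17
Supernet: 106.165.0.0/17


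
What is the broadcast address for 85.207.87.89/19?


Network: 85.207.64.0/19
Host bits = 13
Set all host bits to 1:
Broadcast: 85.207.95.255


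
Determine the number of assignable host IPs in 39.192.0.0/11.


Host bits = 32 - 11 = 21
Total addresses = 2^21 = 2097152
Usable = total - 2 (network and broadcast)
Usable hosts: 2097150


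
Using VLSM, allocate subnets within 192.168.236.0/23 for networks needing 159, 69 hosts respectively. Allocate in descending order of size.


159 hosts -> /24 (254 usable): 192.168.236.0/24
69 hosts -> /25 (126 usable): 192.168.237.0/25
Allocation: 192.168.236.0/24 (159 hosts, 254 usable); 192.168.237.0/25 (69 hosts, 126 usable)


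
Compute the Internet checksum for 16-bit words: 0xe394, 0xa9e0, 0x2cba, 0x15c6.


Sum all words (with carry folding):
+ 0xe394 = 0xe394
+ 0xa9e0 = 0x8d75
+ 0x2cba = 0xba2f
+ 0x15c6 = 0xcff5
One's complement: ~0xcff5
Checksum = 0x300a


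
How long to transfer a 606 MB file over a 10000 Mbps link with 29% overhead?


Effective throughput = 10000 * (1 - 29/100) = 7100 Mbps
File size in Mb = 606 * 8 = 4848 Mb
Time = 4848 / 7100
Time = 0.6828 seconds


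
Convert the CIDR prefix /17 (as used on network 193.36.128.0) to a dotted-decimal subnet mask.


/17 means 17 network bits, 15 host bits
Binary: 11111111111111111000000000000000
Mask: 255.255.128.0


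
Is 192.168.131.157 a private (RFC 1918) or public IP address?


RFC 1918 private ranges:
  10.0.0.0/8 (10.0.0.0 - 10.255.255.255)
  172.16.0.0/12 (172.16.0.0 - 172.31.255.255)
  192.168.0.0/16 (192.168.0.0 - 192.168.255.255)
Private (in 192.168.0.0/16)


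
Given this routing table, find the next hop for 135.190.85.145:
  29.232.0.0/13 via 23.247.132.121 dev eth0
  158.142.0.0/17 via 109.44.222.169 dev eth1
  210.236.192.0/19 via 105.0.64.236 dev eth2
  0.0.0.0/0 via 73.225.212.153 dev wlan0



Longest prefix match for 135.190.85.145:
  /13 29.232.0.0: no
  /17 158.142.0.0: no
  /19 210.236.192.0: no
  /0 0.0.0.0: MATCH
Selected: next-hop 73.225.212.153 via wlan0 (matched /0)


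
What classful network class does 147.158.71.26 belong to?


First octet: 147
Binary: 10010011
10xxxxxx -> Class B (128-191)
Class B, default mask 255.255.0.0 (/16)


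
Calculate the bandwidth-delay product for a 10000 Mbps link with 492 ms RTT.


BDP = bandwidth * RTT
= 10000 Mbps * 492 ms
= 10000 * 1e6 * 492 / 1000 bits
= 4920000000 bits
= 615000000 bytes
= 600585.9375 KB
BDP = 4920000000 bits (615000000 bytes)


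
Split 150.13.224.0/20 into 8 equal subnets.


New prefix = 20 + 3 = 23
Each subnet has 512 addresses
  150.13.224.0/23
  150.13.226.0/23
  150.13.228.0/23
  150.13.230.0/23
  150.13.232.0/23
  150.13.234.0/23
  150.13.236.0/23
  150.13.238.0/23
Subnets: 150.13.224.0/23, 150.13.226.0/23, 150.13.228.0/23, 150.13.230.0/23, 150.13.232.0/23, 150.13.234.0/23, 150.13.236.0/23, 150.13.238.0/23


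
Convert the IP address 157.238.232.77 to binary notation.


157 = 10011101
238 = 11101110
232 = 11101000
77 = 01001101
Binary: 10011101.11101110.11101000.01001101


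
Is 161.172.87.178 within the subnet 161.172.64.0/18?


Subnet network: 161.172.64.0
Test IP AND mask: 161.172.64.0
Yes, 161.172.87.178 is in 161.172.64.0/18


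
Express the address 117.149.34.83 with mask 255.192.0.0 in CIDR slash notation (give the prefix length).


Binary: 11111111.11000000.00000000.00000000
Count leading 1s
Prefix: /10


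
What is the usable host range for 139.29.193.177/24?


Network: 139.29.193.0
Broadcast: 139.29.193.255
First usable = network + 1
Last usable = broadcast - 1
Range: 139.29.193.1 to 139.29.193.254


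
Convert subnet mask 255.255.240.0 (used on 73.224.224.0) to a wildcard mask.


Subnet mask: 255.255.240.0
Wildcard = 255.255.255.255 - subnet mask
255 - 255 = 0
255 - 255 = 0
255 - 240 = 15
255 - 0 = 255
Wildcard: 0.0.15.255


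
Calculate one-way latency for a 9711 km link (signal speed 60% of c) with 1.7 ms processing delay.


Speed = 0.6 * 3e5 km/s = 180000 km/s
Propagation delay = 9711 / 180000 = 0.0539 s = 53.95 ms
Processing delay = 1.7 ms
Total one-way latency = 55.65 ms


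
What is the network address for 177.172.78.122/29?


IP:   10110001.10101100.01001110.01111010
Mask: 11111111.11111111.11111111.11111000
AND operation:
Net:  10110001.10101100.01001110.01111000
Network: 177.172.78.120/29


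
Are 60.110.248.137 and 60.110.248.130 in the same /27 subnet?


Mask: 255.255.255.224
60.110.248.137 AND mask = 60.110.248.128
60.110.248.130 AND mask = 60.110.248.128
Yes, same subnet (60.110.248.128)


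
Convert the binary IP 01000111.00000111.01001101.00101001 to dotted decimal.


01000111 = 71
00000111 = 7
01001101 = 77
00101001 = 41
IP: 71.7.77.41


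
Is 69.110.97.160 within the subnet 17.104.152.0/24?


Subnet network: 17.104.152.0
Test IP AND mask: 69.110.97.0
No, 69.110.97.160 is not in 17.104.152.0/24


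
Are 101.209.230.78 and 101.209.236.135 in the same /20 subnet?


Mask: 255.255.240.0
101.209.230.78 AND mask = 101.209.224.0
101.209.236.135 AND mask = 101.209.224.0
Yes, same subnet (101.209.224.0)


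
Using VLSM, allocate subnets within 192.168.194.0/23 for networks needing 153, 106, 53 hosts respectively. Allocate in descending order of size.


153 hosts -> /24 (254 usable): 192.168.194.0/24
106 hosts -> /25 (126 usable): 192.168.195.0/25
53 hosts -> /26 (62 usable): 192.168.195.128/26
Allocation: 192.168.194.0/24 (153 hosts, 254 usable); 192.168.195.0/25 (106 hosts, 126 usable); 192.168.195.128/26 (53 hosts, 62 usable)


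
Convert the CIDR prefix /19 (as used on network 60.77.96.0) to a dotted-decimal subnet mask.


/19 means 19 network bits, 13 host bits
Binary: 11111111111111111110000000000000
Mask: 255.255.224.0


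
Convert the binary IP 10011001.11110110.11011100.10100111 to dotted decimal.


10011001 = 153
11110110 = 246
11011100 = 220
10100111 = 167
IP: 153.246.220.167


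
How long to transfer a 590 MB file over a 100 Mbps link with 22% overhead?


Effective throughput = 100 * (1 - 22/100) = 78 Mbps
File size in Mb = 590 * 8 = 4720 Mb
Time = 4720 / 78
Time = 60.5128 seconds


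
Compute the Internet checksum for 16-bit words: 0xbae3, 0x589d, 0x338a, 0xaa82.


Sum all words (with carry folding):
+ 0xbae3 = 0xbae3
+ 0x589d = 0x1381
+ 0x338a = 0x470b
+ 0xaa82 = 0xf18d
One's complement: ~0xf18d
Checksum = 0x0e72


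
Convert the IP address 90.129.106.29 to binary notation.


90 = 01011010
129 = 10000001
106 = 01101010
29 = 00011101
Binary: 01011010.10000001.01101010.00011101


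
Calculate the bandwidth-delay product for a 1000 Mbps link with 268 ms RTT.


BDP = bandwidth * RTT
= 1000 Mbps * 268 ms
= 1000 * 1e6 * 268 / 1000 bits
= 268000000 bits
= 33500000 bytes
= 32714.8438 KB
BDP = 268000000 bits (33500000 bytes)


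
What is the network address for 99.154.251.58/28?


IP:   01100011.10011010.11111011.00111010
Mask: 11111111.11111111.11111111.11110000
AND operation:
Net:  01100011.10011010.11111011.00110000
Network: 99.154.251.48/28


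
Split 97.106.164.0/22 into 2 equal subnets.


New prefix = 22 + 1 = 23
Each subnet has 512 addresses
  97.106.164.0/23
  97.106.166.0/23
Subnets: 97.106.164.0/23, 97.106.166.0/23


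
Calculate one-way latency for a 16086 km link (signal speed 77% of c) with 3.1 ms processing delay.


Speed = 0.77 * 3e5 km/s = 231000 km/s
Propagation delay = 16086 / 231000 = 0.0696 s = 69.6364 ms
Processing delay = 3.1 ms
Total one-way latency = 72.7364 ms


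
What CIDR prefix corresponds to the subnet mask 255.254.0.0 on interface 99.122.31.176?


Binary: 11111111.11111110.00000000.00000000
Count leading 1s
Prefix: /15


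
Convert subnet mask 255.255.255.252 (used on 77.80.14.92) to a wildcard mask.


Subnet mask: 255.255.255.252
Wildcard = 255.255.255.255 - subnet mask
255 - 255 = 0
255 - 255 = 0
255 - 255 = 0
255 - 252 = 3
Wildcard: 0.0.0.3


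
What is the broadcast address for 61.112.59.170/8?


Network: 61.0.0.0/8
Host bits = 24
Set all host bits to 1:
Broadcast: 61.255.255.255


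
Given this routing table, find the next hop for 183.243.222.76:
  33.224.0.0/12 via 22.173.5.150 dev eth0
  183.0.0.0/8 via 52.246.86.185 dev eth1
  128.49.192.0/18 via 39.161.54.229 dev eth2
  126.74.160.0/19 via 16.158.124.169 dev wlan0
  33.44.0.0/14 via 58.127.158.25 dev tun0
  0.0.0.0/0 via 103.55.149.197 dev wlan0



Longest prefix match for 183.243.222.76:
  /12 33.224.0.0: no
  /8 183.0.0.0: MATCH
  /18 128.49.192.0: no
  /19 126.74.160.0: no
  /14 33.44.0.0: no
  /0 0.0.0.0: MATCH
Selected: next-hop 52.246.86.185 via eth1 (matched /8)


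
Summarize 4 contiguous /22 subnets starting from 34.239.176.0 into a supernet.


Original prefix: /22
Number of subnets: 4 = 2^2
New prefix = 22 - 2 = 20
Supernet: 34.239.176.0/20


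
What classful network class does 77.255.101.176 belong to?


First octet: 77
Binary: 01001101
0xxxxxxx -> Class A (1-126)
Class A, default mask 255.0.0.0 (/8)


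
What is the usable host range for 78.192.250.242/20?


Network: 78.192.240.0
Broadcast: 78.192.255.255
First usable = network + 1
Last usable = broadcast - 1
Range: 78.192.240.1 to 78.192.255.254


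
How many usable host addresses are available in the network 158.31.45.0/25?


Host bits = 32 - 25 = 7
Total addresses = 2^7 = 128
Usable = total - 2 (network and broadcast)
Usable hosts: 126


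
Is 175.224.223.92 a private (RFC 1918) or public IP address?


RFC 1918 private ranges:
  10.0.0.0/8 (10.0.0.0 - 10.255.255.255)
  172.16.0.0/12 (172.16.0.0 - 172.31.255.255)
  192.168.0.0/16 (192.168.0.0 - 192.168.255.255)
Public (not in any RFC 1918 range)


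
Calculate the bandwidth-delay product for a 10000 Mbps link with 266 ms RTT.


BDP = bandwidth * RTT
= 10000 Mbps * 266 ms
= 10000 * 1e6 * 266 / 1000 bits
= 2660000000 bits
= 332500000 bytes
= 324707.0312 KB
BDP = 2660000000 bits (332500000 bytes)


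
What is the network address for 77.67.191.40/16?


IP:   01001101.01000011.10111111.00101000
Mask: 11111111.11111111.00000000.00000000
AND operation:
Net:  01001101.01000011.00000000.00000000
Network: 77.67.0.0/16


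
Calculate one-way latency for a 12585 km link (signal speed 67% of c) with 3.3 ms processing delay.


Speed = 0.67 * 3e5 km/s = 201000 km/s
Propagation delay = 12585 / 201000 = 0.0626 s = 62.6119 ms
Processing delay = 3.3 ms
Total one-way latency = 65.9119 ms


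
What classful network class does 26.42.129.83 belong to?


First octet: 26
Binary: 00011010
0xxxxxxx -> Class A (1-126)
Class A, default mask 255.0.0.0 (/8)


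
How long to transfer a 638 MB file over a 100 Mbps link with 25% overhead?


Effective throughput = 100 * (1 - 25/100) = 75 Mbps
File size in Mb = 638 * 8 = 5104 Mb
Time = 5104 / 75
Time = 68.0533 seconds


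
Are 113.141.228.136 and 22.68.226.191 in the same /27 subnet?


Mask: 255.255.255.224
113.141.228.136 AND mask = 113.141.228.128
22.68.226.191 AND mask = 22.68.226.160
No, different subnets (113.141.228.128 vs 22.68.226.160)


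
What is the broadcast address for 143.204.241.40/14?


Network: 143.204.0.0/14
Host bits = 18
Set all host bits to 1:
Broadcast: 143.207.255.255


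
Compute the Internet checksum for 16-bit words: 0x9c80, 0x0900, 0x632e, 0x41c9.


Sum all words (with carry folding):
+ 0x9c80 = 0x9c80
+ 0x0900 = 0xa580
+ 0x632e = 0x08af
+ 0x41c9 = 0x4a78
One's complement: ~0x4a78
Checksum = 0xb587


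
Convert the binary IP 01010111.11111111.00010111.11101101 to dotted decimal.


01010111 = 87
11111111 = 255
00010111 = 23
11101101 = 237
IP: 87.255.23.237


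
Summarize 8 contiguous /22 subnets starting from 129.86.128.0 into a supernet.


Original prefix: /22
Number of subnets: 8 = 2^3
New prefix = 22 - 3 = 19
Supernet: 129.86.128.0/19


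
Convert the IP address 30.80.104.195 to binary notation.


30 = 00011110
80 = 01010000
104 = 01101000
195 = 11000011
Binary: 00011110.01010000.01101000.11000011


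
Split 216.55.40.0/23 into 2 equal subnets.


New prefix = 23 + 1 = 24
Each subnet has 256 addresses
  216.55.40.0/24
  216.55.41.0/24
Subnets: 216.55.40.0/24, 216.55.41.0/24


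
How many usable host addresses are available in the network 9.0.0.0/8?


Host bits = 32 - 8 = 24
Total addresses = 2^24 = 16777216
Usable = total - 2 (network and broadcast)
Usable hosts: 16777214


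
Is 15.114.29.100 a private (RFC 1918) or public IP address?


RFC 1918 private ranges:
  10.0.0.0/8 (10.0.0.0 - 10.255.255.255)
  172.16.0.0/12 (172.16.0.0 - 172.31.255.255)
  192.168.0.0/16 (192.168.0.0 - 192.168.255.255)
Public (not in any RFC 1918 range)


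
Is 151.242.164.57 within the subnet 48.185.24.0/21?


Subnet network: 48.185.24.0
Test IP AND mask: 151.242.160.0
No, 151.242.164.57 is not in 48.185.24.0/21


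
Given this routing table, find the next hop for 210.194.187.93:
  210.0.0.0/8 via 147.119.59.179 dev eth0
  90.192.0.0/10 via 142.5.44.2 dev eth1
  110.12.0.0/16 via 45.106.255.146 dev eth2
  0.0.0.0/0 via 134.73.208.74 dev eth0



Longest prefix match for 210.194.187.93:
  /8 210.0.0.0: MATCH
  /10 90.192.0.0: no
  /16 110.12.0.0: no
  /0 0.0.0.0: MATCH
Selected: next-hop 147.119.59.179 via eth0 (matched /8)


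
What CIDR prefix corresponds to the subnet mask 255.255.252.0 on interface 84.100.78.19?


Binary: 11111111.11111111.11111100.00000000
Count leading 1s
Prefix: /22


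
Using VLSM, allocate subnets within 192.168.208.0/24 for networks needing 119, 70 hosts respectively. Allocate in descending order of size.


119 hosts -> /25 (126 usable): 192.168.208.0/25
70 hosts -> /25 (126 usable): 192.168.208.128/25
Allocation: 192.168.208.0/25 (119 hosts, 126 usable); 192.168.208.128/25 (70 hosts, 126 usable)


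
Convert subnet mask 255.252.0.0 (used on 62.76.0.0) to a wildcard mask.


Subnet mask: 255.252.0.0
Wildcard = 255.255.255.255 - subnet mask
255 - 255 = 0
255 - 252 = 3
255 - 0 = 255
255 - 0 = 255
Wildcard: 0.3.255.255


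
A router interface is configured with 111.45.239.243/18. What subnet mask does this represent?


/18 means 18 network bits, 14 host bits
Binary: 11111111111111111100000000000000
Mask: 255.255.192.0


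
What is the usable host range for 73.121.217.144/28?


Network: 73.121.217.144
Broadcast: 73.121.217.159
First usable = network + 1
Last usable = broadcast - 1
Range: 73.121.217.145 to 73.121.217.158


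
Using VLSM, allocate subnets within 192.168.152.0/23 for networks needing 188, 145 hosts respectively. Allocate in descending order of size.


188 hosts -> /24 (254 usable): 192.168.152.0/24
145 hosts -> /24 (254 usable): 192.168.153.0/24
Allocation: 192.168.152.0/24 (188 hosts, 254 usable); 192.168.153.0/24 (145 hosts, 254 usable)


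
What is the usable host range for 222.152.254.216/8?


Network: 222.0.0.0
Broadcast: 222.255.255.255
First usable = network + 1
Last usable = broadcast - 1
Range: 222.0.0.1 to 222.255.255.254


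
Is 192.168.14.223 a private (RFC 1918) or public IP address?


RFC 1918 private ranges:
  10.0.0.0/8 (10.0.0.0 - 10.255.255.255)
  172.16.0.0/12 (172.16.0.0 - 172.31.255.255)
  192.168.0.0/16 (192.168.0.0 - 192.168.255.255)
Private (in 192.168.0.0/16)


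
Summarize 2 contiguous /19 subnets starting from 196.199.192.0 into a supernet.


Original prefix: /19
Number of subnets: 2 = 2^1
New prefix = 19 - 1 = 18
Supernet: 196.199.192.0/18


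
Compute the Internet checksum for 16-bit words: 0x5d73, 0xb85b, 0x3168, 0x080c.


Sum all words (with carry folding):
+ 0x5d73 = 0x5d73
+ 0xb85b = 0x15cf
+ 0x3168 = 0x4737
+ 0x080c = 0x4f43
One's complement: ~0x4f43
Checksum = 0xb0bc


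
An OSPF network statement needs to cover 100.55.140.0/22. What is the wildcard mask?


Subnet mask: 255.255.252.0
Wildcard = 255.255.255.255 - subnet mask
255 - 255 = 0
255 - 255 = 0
255 - 252 = 3
255 - 0 = 255
Wildcard: 0.0.3.255


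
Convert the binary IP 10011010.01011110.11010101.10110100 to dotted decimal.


10011010 = 154
01011110 = 94
11010101 = 213
10110100 = 180
IP: 154.94.213.180


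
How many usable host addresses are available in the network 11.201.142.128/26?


Host bits = 32 - 26 = 6
Total addresses = 2^6 = 64
Usable = total - 2 (network and broadcast)
Usable hosts: 62


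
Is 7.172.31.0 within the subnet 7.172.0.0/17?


Subnet network: 7.172.0.0
Test IP AND mask: 7.172.0.0
Yes, 7.172.31.0 is in 7.172.0.0/17


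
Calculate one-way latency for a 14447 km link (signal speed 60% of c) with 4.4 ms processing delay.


Speed = 0.6 * 3e5 km/s = 180000 km/s
Propagation delay = 14447 / 180000 = 0.0803 s = 80.2611 ms
Processing delay = 4.4 ms
Total one-way latency = 84.6611 ms


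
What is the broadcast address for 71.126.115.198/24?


Network: 71.126.115.0/24
Host bits = 8
Set all host bits to 1:
Broadcast: 71.126.115.255


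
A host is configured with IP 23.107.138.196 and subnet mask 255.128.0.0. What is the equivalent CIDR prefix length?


Binary: 11111111.10000000.00000000.00000000
Count leading 1s
Prefix: /9


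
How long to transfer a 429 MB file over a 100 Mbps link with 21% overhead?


Effective throughput = 100 * (1 - 21/100) = 79 Mbps
File size in Mb = 429 * 8 = 3432 Mb
Time = 3432 / 79
Time = 43.443 seconds


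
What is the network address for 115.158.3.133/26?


IP:   01110011.10011110.00000011.10000101
Mask: 11111111.11111111.11111111.11000000
AND operation:
Net:  01110011.10011110.00000011.10000000
Network: 115.158.3.128/26


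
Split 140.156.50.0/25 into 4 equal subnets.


New prefix = 25 + 2 = 27
Each subnet has 32 addresses
  140.156.50.0/27
  140.156.50.32/27
  140.156.50.64/27
  140.156.50.96/27
Subnets: 140.156.50.0/27, 140.156.50.32/27, 140.156.50.64/27, 140.156.50.96/27


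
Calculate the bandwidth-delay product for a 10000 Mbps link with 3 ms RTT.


BDP = bandwidth * RTT
= 10000 Mbps * 3 ms
= 10000 * 1e6 * 3 / 1000 bits
= 30000000 bits
= 3750000 bytes
= 3662.1094 KB
BDP = 30000000 bits (3750000 bytes)


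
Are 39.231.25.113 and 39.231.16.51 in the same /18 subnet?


Mask: 255.255.192.0
39.231.25.113 AND mask = 39.231.0.0
39.231.16.51 AND mask = 39.231.0.0
Yes, same subnet (39.231.0.0)


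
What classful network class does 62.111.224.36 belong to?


First octet: 62
Binary: 00111110
0xxxxxxx -> Class A (1-126)
Class A, default mask 255.0.0.0 (/8)


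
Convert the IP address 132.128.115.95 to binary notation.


132 = 10000100
128 = 10000000
115 = 01110011
95 = 01011111
Binary: 10000100.10000000.01110011.01011111


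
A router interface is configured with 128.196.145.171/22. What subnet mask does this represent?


/22 means 22 network bits, 10 host bits
Binary: 11111111111111111111110000000000
Mask: 255.255.252.0


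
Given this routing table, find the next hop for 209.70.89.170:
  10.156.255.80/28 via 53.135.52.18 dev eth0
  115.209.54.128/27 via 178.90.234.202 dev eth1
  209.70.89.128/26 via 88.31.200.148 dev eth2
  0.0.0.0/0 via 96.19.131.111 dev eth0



Longest prefix match for 209.70.89.170:
  /28 10.156.255.80: no
  /27 115.209.54.128: no
  /26 209.70.89.128: MATCH
  /0 0.0.0.0: MATCH
Selected: next-hop 88.31.200.148 via eth2 (matched /26)


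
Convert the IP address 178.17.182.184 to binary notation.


178 = 10110010
17 = 00010001
182 = 10110110
184 = 10111000
Binary: 10110010.00010001.10110110.10111000


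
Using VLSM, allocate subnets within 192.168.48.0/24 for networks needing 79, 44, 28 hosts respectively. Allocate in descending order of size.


79 hosts -> /25 (126 usable): 192.168.48.0/25
44 hosts -> /26 (62 usable): 192.168.48.128/26
28 hosts -> /27 (30 usable): 192.168.48.192/27
Allocation: 192.168.48.0/25 (79 hosts, 126 usable); 192.168.48.128/26 (44 hosts, 62 usable); 192.168.48.192/27 (28 hosts, 30 usable)


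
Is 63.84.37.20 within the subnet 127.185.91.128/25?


Subnet network: 127.185.91.128
Test IP AND mask: 63.84.37.0
No, 63.84.37.20 is not in 127.185.91.128/25


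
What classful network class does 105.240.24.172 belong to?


First octet: 105
Binary: 01101001
0xxxxxxx -> Class A (1-126)
Class A, default mask 255.0.0.0 (/8)


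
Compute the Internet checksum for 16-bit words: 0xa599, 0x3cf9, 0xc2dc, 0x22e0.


Sum all words (with carry folding):
+ 0xa599 = 0xa599
+ 0x3cf9 = 0xe292
+ 0xc2dc = 0xa56f
+ 0x22e0 = 0xc84f
One's complement: ~0xc84f
Checksum = 0x37b0


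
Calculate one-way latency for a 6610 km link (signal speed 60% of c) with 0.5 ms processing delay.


Speed = 0.6 * 3e5 km/s = 180000 km/s
Propagation delay = 6610 / 180000 = 0.0367 s = 36.7222 ms
Processing delay = 0.5 ms
Total one-way latency = 37.2222 ms


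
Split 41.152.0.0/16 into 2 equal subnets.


New prefix = 16 + 1 = 17
Each subnet has 32768 addresses
  41.152.0.0/17
  41.152.128.0/17
Subnets: 41.152.0.0/17, 41.152.128.0/17


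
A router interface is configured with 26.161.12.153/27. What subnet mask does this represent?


/27 means 27 network bits, 5 host bits
Binary: 11111111111111111111111111100000
Mask: 255.255.255.224


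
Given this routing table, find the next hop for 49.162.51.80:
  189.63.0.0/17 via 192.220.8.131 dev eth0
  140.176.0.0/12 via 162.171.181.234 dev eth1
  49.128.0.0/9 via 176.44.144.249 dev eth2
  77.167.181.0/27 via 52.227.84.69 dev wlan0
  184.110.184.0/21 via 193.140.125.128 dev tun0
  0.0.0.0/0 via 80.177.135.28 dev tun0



Longest prefix match for 49.162.51.80:
  /17 189.63.0.0: no
  /12 140.176.0.0: no
  /9 49.128.0.0: MATCH
  /27 77.167.181.0: no
  /21 184.110.184.0: no
  /0 0.0.0.0: MATCH
Selected: next-hop 176.44.144.249 via eth2 (matched /9)


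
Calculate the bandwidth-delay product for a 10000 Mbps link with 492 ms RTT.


BDP = bandwidth * RTT
= 10000 Mbps * 492 ms
= 10000 * 1e6 * 492 / 1000 bits
= 4920000000 bits
= 615000000 bytes
= 600585.9375 KB
BDP = 4920000000 bits (615000000 bytes)


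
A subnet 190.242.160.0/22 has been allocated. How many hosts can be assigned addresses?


Host bits = 32 - 22 = 10
Total addresses = 2^10 = 1024
Usable = total - 2 (network and broadcast)
Usable hosts: 1022


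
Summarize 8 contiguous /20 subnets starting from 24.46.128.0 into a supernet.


Original prefix: /20
Number of subnets: 8 = 2^3
New prefix = 20 - 3 = 17
Supernet: 24.46.128.0/17


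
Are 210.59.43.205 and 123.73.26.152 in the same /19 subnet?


Mask: 255.255.224.0
210.59.43.205 AND mask = 210.59.32.0
123.73.26.152 AND mask = 123.73.0.0
No, different subnets (210.59.32.0 vs 123.73.0.0)


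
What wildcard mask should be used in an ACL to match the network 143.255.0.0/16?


Subnet mask: 255.255.0.0
Wildcard = 255.255.255.255 - subnet mask
255 - 255 = 0
255 - 255 = 0
255 - 0 = 255
255 - 0 = 255
Wildcard: 0.0.255.255


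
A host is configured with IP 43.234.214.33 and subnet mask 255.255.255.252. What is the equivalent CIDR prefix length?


Binary: 11111111.11111111.11111111.11111100
Count leading 1s
Prefix: /30


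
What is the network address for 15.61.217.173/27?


IP:   00001111.00111101.11011001.10101101
Mask: 11111111.11111111.11111111.11100000
AND operation:
Net:  00001111.00111101.11011001.10100000
Network: 15.61.217.160/27


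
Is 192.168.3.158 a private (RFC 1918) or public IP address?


RFC 1918 private ranges:
  10.0.0.0/8 (10.0.0.0 - 10.255.255.255)
  172.16.0.0/12 (172.16.0.0 - 172.31.255.255)
  192.168.0.0/16 (192.168.0.0 - 192.168.255.255)
Private (in 192.168.0.0/16)


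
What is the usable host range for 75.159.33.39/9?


Network: 75.128.0.0
Broadcast: 75.255.255.255
First usable = network + 1
Last usable = broadcast - 1
Range: 75.128.0.1 to 75.255.255.254


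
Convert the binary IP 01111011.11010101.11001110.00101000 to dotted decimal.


01111011 = 123
11010101 = 213
11001110 = 206
00101000 = 40
IP: 123.213.206.40


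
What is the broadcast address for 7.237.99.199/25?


Network: 7.237.99.128/25
Host bits = 7
Set all host bits to 1:
Broadcast: 7.237.99.255


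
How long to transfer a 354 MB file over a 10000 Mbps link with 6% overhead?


Effective throughput = 10000 * (1 - 6/100) = 9400 Mbps
File size in Mb = 354 * 8 = 2832 Mb
Time = 2832 / 9400
Time = 0.3013 seconds


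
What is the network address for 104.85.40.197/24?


IP:   01101000.01010101.00101000.11000101
Mask: 11111111.11111111.11111111.00000000
AND operation:
Net:  01101000.01010101.00101000.00000000
Network: 104.85.40.0/24


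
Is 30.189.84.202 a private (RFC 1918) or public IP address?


RFC 1918 private ranges:
  10.0.0.0/8 (10.0.0.0 - 10.255.255.255)
  172.16.0.0/12 (172.16.0.0 - 172.31.255.255)
  192.168.0.0/16 (192.168.0.0 - 192.168.255.255)
Public (not in any RFC 1918 range)


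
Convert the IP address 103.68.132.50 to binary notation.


103 = 01100111
68 = 01000100
132 = 10000100
50 = 00110010
Binary: 01100111.01000100.10000100.00110010


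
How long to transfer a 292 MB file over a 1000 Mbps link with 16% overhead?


Effective throughput = 1000 * (1 - 16/100) = 840 Mbps
File size in Mb = 292 * 8 = 2336 Mb
Time = 2336 / 840
Time = 2.781 seconds


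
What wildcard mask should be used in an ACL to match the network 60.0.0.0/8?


Subnet mask: 255.0.0.0
Wildcard = 255.255.255.255 - subnet mask
255 - 255 = 0
255 - 0 = 255
255 - 0 = 255
255 - 0 = 255
Wildcard: 0.255.255.255


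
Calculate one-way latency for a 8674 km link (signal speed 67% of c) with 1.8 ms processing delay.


Speed = 0.67 * 3e5 km/s = 201000 km/s
Propagation delay = 8674 / 201000 = 0.0432 s = 43.1542 ms
Processing delay = 1.8 ms
Total one-way latency = 44.9542 ms


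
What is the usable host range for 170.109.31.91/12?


Network: 170.96.0.0
Broadcast: 170.111.255.255
First usable = network + 1
Last usable = broadcast - 1
Range: 170.96.0.1 to 170.111.255.254


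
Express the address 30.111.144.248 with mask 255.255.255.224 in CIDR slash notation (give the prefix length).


Binary: 11111111.11111111.11111111.11100000
Count leading 1s
Prefix: /27


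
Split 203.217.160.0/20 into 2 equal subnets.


New prefix = 20 + 1 = 21
Each subnet has 2048 addresses
  203.217.160.0/21
  203.217.168.0/21
Subnets: 203.217.160.0/21, 203.217.168.0/21
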